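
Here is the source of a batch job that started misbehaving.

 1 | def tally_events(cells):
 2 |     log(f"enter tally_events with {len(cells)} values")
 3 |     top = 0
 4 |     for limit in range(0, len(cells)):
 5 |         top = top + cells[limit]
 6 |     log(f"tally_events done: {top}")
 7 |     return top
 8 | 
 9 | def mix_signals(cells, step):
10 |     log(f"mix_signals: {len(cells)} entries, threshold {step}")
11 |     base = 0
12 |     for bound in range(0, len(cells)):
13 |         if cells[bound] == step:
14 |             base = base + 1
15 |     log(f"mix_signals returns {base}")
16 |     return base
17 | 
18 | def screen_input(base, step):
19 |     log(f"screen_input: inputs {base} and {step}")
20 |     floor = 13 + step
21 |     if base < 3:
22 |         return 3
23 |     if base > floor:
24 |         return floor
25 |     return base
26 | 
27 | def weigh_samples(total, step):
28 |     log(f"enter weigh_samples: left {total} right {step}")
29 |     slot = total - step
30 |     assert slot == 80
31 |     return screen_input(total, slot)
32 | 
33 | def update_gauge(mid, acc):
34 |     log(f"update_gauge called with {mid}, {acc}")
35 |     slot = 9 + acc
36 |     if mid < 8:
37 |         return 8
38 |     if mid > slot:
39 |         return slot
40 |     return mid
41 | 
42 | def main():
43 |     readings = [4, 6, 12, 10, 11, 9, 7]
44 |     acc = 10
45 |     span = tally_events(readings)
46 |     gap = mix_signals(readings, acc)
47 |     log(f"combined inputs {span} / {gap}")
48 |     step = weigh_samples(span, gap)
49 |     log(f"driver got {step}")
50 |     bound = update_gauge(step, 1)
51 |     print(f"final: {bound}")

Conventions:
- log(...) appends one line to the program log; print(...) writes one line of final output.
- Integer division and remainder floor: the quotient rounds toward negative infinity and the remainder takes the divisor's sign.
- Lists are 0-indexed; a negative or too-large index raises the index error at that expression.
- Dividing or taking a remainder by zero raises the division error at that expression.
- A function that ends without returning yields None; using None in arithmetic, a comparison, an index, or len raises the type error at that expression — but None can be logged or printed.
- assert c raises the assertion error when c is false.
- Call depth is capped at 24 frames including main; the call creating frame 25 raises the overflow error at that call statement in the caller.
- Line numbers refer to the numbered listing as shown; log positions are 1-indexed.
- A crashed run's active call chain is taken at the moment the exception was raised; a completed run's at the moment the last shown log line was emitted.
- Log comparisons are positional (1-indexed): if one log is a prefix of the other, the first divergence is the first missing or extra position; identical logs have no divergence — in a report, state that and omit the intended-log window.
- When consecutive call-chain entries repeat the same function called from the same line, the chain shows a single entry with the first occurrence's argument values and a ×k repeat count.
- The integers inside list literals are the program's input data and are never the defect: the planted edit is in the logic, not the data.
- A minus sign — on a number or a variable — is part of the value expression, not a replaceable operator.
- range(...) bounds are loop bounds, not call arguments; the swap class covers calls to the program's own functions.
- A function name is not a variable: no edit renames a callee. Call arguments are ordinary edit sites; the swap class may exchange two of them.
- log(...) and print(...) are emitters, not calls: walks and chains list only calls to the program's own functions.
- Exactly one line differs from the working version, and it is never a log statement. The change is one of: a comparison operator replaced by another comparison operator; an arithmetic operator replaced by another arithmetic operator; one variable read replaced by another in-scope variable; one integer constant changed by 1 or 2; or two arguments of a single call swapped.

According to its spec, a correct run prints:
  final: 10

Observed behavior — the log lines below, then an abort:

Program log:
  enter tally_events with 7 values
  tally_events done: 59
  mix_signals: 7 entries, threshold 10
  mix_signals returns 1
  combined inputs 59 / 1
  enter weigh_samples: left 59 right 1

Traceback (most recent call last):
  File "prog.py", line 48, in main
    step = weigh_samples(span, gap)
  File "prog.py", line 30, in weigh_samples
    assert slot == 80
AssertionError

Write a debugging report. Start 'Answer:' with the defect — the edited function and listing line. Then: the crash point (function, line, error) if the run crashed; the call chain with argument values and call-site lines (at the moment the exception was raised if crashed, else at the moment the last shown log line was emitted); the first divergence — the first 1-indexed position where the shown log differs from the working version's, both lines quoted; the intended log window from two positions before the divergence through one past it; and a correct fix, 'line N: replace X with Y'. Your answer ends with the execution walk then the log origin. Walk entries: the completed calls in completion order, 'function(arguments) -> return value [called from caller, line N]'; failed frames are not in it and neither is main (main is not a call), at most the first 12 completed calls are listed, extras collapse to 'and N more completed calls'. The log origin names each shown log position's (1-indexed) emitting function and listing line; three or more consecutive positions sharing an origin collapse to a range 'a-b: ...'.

Answer: the defect is in weigh_samples at line 30.
Core observation: The log ends early — 6 lines, where the working version next logs 'screen_input: inputs 59 and 58'.
Crash: weigh_samples, line 30, AssertionError.
Call chain: main -> weigh_samples(59, 1) (called at line 48).
First divergence: position 7; the shown log stops at 6 lines while the working version next logs 'screen_input: inputs 59 and 58'.
Intended log window:
  5: combined inputs 59 / 1
  6: enter weigh_samples: left 59 right 1
  7: screen_input: inputs 59 and 58
  8: driver got 59
Execution walk:
  tally_events([4, 6, 12, 10, 11, 9, 7]) -> 59  [called from main, line 45]
  mix_signals([4, 6, 12, 10, 11, 9, 7], 10) -> 1  [called from main, line 46]
Log line origins:
  1 — tally_events, line 2
  2 — tally_events, line 6
  3 — mix_signals, line 10
  4 — mix_signals, line 15
  5 — main, line 47
  6 — weigh_samples, line 28
A correct fix: line 30: replace `==` with `<=`.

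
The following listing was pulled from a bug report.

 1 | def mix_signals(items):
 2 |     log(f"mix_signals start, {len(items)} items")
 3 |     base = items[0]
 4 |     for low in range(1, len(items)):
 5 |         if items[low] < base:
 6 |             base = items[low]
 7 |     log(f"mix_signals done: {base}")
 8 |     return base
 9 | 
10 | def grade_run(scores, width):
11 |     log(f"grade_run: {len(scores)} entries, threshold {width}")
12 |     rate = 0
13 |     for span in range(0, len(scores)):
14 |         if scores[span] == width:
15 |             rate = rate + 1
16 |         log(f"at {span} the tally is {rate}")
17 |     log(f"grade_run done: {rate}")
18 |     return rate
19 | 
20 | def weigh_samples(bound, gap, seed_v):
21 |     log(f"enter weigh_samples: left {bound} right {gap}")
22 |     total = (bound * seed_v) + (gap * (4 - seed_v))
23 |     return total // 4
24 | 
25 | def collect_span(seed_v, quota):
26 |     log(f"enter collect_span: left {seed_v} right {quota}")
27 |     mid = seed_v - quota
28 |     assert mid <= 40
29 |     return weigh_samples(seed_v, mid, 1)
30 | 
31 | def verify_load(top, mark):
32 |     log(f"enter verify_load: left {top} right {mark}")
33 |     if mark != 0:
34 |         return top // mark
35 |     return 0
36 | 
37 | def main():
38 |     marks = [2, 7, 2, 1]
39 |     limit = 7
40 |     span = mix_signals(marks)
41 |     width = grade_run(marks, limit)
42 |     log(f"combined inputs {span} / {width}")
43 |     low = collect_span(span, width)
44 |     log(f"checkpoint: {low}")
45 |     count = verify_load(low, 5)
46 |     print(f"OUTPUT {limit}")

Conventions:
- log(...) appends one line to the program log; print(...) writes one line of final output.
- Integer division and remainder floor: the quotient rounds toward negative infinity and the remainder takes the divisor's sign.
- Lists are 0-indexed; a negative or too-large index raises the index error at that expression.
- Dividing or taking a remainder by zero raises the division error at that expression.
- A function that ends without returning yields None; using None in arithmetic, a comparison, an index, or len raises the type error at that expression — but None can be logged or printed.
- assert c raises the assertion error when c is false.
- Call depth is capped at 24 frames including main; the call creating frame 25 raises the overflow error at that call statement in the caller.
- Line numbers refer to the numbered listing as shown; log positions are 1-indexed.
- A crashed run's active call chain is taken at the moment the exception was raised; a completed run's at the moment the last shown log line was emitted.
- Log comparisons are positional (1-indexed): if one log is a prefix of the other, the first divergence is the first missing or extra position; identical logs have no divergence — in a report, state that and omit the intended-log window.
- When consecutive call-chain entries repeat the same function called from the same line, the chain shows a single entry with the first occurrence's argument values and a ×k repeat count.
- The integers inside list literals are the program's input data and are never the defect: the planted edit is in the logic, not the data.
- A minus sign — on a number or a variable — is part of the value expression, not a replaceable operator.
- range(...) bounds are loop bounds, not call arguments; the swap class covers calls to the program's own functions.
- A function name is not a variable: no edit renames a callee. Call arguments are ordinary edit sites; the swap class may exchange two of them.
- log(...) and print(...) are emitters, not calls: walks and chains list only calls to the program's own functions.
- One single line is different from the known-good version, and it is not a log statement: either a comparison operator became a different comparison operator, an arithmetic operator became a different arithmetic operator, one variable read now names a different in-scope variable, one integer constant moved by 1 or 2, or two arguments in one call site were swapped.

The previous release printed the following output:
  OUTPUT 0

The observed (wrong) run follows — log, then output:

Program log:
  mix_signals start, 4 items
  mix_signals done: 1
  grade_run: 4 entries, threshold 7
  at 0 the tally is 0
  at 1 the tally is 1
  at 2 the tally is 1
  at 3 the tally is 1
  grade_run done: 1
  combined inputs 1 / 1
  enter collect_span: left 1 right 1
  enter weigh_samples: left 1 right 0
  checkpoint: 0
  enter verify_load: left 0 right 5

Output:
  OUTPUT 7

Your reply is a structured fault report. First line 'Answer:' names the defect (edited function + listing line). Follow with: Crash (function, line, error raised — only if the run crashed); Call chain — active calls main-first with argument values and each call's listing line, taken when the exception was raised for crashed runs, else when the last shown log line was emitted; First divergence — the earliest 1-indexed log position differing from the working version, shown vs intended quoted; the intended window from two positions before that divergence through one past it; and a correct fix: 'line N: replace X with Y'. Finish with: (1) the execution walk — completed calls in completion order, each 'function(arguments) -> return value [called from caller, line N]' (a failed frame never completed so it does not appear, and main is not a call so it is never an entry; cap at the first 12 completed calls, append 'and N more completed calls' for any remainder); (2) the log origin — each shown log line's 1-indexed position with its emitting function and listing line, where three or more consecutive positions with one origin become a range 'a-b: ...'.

Answer: the defect is in main at line 46.
Key fact: The two runs log identically and part ways only at the printed values.
Call chain: main -> verify_load(0, 5) (called at line 45).
First divergence: none — the logs agree in full.
Execution walk:
  mix_signals([2, 7, 2, 1]) -> 1  [called from main, line 40]
  grade_run([2, 7, 2, 1], 7) -> 1  [called from main, line 41]
  weigh_samples(1, 0, 1) -> 0  [called from collect_span, line 29]
  collect_span(1, 1) -> 0  [called from main, line 43]
  verify_load(0, 5) -> 0  [called from main, line 45]
Origin of each log line:
  1 — mix_signals, line 2
  2 — mix_signals, line 7
  3 — grade_run, line 11
  4-7 — grade_run, line 16
  8 — grade_run, line 17
  9 — main, line 42
  10 — collect_span, line 26
  11 — weigh_samples, line 21
  12 — main, line 44
  13 — verify_load, line 32
A correct fix: line 46: replace `limit` with `count`.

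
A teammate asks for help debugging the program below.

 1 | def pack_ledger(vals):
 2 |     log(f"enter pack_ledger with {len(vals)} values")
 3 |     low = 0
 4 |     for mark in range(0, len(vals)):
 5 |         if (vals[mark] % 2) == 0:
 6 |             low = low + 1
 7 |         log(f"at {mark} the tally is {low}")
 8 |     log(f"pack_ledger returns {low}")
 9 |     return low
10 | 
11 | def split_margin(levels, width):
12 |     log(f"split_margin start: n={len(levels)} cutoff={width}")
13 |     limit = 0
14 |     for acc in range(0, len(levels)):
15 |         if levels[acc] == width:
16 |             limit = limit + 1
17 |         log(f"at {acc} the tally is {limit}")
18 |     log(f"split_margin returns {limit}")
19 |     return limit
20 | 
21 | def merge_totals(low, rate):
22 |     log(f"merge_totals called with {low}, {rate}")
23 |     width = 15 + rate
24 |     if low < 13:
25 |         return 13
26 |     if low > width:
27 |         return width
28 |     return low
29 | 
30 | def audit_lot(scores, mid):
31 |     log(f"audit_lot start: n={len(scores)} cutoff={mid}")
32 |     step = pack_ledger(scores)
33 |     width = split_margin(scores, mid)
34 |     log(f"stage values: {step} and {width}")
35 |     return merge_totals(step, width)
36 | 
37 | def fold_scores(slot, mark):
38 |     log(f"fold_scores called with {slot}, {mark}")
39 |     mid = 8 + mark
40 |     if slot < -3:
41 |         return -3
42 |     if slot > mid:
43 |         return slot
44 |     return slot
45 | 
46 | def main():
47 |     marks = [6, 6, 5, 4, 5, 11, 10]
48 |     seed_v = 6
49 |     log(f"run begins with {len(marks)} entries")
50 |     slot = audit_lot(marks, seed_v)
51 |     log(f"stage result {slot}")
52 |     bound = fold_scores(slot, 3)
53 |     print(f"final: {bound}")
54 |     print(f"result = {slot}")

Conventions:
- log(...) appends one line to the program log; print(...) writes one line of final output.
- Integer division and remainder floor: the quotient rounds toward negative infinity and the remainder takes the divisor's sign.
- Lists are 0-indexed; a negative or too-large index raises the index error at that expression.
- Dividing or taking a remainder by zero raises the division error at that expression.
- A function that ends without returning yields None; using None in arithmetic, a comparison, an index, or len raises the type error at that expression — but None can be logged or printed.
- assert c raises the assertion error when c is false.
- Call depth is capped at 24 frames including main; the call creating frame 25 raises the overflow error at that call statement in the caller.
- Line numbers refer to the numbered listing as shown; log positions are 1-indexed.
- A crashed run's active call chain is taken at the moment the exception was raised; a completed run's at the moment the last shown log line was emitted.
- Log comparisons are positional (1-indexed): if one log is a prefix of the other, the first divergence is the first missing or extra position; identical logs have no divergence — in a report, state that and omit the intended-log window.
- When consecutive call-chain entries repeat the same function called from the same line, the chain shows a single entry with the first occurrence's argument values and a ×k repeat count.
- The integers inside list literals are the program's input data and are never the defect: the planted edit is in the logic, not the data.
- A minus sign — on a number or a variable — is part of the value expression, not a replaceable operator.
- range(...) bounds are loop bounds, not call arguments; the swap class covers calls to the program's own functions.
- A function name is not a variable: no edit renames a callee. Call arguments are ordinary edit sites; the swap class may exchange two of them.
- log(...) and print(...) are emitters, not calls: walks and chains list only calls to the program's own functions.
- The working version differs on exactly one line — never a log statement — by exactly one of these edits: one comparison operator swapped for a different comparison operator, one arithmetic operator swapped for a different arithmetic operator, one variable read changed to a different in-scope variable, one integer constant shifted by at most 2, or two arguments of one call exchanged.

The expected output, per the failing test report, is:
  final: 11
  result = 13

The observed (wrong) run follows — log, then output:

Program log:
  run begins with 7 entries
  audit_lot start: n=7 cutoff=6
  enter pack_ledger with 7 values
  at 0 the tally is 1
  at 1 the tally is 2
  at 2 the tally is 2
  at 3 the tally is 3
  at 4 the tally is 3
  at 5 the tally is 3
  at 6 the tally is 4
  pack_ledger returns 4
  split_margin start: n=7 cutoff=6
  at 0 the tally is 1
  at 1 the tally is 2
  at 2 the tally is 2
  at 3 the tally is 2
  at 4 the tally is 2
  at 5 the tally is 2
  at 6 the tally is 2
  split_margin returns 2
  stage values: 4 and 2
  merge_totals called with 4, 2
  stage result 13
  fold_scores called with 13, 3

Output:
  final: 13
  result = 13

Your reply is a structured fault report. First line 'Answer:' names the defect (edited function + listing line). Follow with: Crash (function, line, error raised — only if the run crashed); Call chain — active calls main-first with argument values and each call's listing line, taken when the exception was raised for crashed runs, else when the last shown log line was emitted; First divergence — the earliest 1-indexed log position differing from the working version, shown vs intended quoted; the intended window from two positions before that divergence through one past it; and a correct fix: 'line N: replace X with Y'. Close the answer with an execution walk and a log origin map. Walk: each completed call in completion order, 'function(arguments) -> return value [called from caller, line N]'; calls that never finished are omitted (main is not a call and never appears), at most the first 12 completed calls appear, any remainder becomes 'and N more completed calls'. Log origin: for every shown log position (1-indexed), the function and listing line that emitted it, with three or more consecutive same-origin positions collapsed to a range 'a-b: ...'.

Answer: the defect is in fold_scores at line 43.
Core observation: Nothing in the log betrays the bug — only the output does.
Call chain: main -> fold_scores(13, 3) (called at line 52).
First divergence: none — the logs agree in full.
Execution walk:
  pack_ledger([6, 6, 5, 4, 5, 11, 10]) -> 4  [called from audit_lot, line 32]
  split_margin([6, 6, 5, 4, 5, 11, 10], 6) -> 2  [called from audit_lot, line 33]
  merge_totals(4, 2) -> 13  [called from audit_lot, line 35]
  audit_lot([6, 6, 5, 4, 5, 11, 10], 6) -> 13  [called from main, line 50]
  fold_scores(13, 3) -> 13  [called from main, line 52]
Log line origins:
  1: emitted by main (line 49)
  2: emitted by audit_lot (line 31)
  3: emitted by pack_ledger (line 2)
  4-10: emitted by pack_ledger (line 7)
  11: emitted by pack_ledger (line 8)
  12: emitted by split_margin (line 12)
  13-19: emitted by split_margin (line 17)
  20: emitted by split_margin (line 18)
  21: emitted by audit_lot (line 34)
  22: emitted by merge_totals (line 22)
  23: emitted by main (line 51)
  24: emitted by fold_scores (line 38)
A correct fix: line 43: replace `slot` with `mid`.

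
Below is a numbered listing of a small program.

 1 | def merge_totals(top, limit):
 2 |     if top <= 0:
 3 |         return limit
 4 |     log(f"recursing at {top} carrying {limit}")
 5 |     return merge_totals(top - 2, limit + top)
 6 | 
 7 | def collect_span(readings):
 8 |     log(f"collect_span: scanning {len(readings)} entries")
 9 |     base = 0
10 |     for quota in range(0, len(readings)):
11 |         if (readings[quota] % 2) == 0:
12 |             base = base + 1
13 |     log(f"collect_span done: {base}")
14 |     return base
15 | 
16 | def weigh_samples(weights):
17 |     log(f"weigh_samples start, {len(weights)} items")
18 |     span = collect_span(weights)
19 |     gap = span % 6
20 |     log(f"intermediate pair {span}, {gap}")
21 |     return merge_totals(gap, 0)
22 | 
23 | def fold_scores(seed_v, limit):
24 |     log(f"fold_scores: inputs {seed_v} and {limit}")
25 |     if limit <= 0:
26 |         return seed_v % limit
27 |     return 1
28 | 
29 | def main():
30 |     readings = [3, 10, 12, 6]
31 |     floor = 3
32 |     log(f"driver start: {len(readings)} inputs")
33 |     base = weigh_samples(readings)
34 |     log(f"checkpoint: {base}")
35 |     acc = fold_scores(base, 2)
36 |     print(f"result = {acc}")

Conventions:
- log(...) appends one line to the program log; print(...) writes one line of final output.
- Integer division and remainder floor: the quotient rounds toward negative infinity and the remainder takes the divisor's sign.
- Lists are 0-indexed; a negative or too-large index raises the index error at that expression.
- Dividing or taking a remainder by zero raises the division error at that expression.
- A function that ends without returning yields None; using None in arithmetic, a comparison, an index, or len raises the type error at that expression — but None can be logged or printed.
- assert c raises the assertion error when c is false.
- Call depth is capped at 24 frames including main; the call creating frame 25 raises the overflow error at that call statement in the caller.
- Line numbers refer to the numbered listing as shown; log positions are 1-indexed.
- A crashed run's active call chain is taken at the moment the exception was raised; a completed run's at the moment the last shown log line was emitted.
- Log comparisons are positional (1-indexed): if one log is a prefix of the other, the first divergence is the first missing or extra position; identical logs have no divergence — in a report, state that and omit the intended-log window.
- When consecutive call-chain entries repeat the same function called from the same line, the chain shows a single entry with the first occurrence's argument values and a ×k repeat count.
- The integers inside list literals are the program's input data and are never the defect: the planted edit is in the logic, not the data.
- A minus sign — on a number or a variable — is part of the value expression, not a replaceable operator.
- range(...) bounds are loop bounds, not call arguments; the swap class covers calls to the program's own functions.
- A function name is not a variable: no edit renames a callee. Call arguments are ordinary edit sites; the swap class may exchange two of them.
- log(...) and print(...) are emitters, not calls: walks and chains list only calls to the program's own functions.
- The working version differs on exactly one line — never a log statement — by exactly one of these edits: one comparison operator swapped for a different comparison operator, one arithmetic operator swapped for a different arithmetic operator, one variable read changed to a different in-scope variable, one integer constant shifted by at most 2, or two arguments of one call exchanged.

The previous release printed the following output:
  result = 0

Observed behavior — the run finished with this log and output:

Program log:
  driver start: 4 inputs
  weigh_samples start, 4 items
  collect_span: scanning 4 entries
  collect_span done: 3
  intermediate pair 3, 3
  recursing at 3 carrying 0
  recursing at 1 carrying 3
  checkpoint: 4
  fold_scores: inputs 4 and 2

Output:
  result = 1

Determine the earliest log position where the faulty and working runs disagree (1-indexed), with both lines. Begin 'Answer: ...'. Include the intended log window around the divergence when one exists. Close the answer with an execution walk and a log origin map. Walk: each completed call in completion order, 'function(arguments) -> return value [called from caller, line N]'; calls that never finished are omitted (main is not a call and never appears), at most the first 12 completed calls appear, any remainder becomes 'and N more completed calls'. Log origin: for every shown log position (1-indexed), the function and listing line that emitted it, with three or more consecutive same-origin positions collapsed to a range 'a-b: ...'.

Answer: none (the log streams are identical).
Execution walk:
  collect_span([3, 10, 12, 6]) -> 3  [called from weigh_samples, line 18]
  merge_totals(-1, 4) -> 4  [called from merge_totals, line 5]
  merge_totals(1, 3) -> 4  [called from merge_totals, line 5]
  merge_totals(3, 0) -> 4  [called from weigh_samples, line 21]
  weigh_samples([3, 10, 12, 6]) -> 4  [called from main, line 33]
  fold_scores(4, 2) -> 1  [called from main, line 35]
Log line origins:
  1: emitted by main (line 32)
  2: emitted by weigh_samples (line 17)
  3: emitted by collect_span (line 8)
  4: emitted by collect_span (line 13)
  5: emitted by weigh_samples (line 20)
  6: emitted by merge_totals (line 4)
  7: emitted by merge_totals (line 4)
  8: emitted by main (line 34)
  9: emitted by fold_scores (line 24)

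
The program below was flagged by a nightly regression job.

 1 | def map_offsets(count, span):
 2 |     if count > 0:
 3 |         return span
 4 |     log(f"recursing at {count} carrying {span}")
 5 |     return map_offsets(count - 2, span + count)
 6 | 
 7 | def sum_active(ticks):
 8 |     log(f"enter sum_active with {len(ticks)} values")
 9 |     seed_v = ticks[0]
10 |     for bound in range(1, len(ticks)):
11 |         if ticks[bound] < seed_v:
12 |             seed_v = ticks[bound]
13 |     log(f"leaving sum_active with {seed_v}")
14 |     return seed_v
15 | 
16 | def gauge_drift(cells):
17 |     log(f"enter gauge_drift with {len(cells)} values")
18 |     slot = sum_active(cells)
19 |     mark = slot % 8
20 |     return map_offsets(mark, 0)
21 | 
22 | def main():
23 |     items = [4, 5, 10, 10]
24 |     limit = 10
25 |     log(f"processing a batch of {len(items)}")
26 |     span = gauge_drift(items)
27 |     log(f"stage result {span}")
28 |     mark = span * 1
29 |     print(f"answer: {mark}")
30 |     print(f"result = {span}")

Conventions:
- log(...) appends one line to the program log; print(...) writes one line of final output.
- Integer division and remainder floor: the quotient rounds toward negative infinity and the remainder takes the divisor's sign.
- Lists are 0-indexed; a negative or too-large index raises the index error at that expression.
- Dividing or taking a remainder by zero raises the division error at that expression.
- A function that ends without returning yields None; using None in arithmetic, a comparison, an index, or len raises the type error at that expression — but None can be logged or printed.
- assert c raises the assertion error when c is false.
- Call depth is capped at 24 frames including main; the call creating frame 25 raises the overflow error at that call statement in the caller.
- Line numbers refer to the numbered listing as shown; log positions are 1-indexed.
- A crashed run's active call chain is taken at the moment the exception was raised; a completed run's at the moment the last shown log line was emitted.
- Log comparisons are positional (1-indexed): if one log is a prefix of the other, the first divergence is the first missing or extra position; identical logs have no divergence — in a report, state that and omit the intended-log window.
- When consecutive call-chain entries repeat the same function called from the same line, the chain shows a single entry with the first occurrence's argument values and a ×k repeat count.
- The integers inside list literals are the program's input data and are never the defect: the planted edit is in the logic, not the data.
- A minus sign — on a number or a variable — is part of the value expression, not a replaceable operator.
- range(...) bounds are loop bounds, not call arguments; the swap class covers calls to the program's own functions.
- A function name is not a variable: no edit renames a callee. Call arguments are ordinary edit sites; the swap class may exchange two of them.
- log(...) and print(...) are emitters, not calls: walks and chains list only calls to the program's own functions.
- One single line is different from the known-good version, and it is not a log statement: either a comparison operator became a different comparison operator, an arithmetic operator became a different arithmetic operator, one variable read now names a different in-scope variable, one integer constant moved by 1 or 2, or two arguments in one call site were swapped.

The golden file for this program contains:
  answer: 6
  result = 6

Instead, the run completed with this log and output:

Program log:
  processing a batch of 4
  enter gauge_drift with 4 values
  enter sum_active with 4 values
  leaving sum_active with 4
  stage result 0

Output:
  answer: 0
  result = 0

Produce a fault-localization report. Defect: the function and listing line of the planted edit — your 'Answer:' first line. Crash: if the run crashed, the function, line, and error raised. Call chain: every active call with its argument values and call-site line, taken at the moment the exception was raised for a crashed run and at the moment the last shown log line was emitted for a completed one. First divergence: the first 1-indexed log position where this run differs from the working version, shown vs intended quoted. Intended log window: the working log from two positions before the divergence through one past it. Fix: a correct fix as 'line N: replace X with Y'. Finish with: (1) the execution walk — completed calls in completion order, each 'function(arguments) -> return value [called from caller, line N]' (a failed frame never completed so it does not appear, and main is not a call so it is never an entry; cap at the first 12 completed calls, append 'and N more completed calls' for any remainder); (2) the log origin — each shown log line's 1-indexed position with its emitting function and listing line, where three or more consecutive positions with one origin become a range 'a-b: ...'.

Answer: the defect is in map_offsets at line 2.
Key observation: The log first diverges at position 5: the faulty run prints 'stage result 0' where the working version prints 'recursing at 4 carrying 0'.
Call chain: main.
First divergence: position 5 — the shown line 'stage result 0' should read 'recursing at 4 carrying 0'.
Intended log window:
  3: enter sum_active with 4 values
  4: leaving sum_active with 4
  5: recursing at 4 carrying 0
  6: recursing at 2 carrying 4
Execution walk:
  sum_active([4, 5, 10, 10]) -> 4  [called from gauge_drift, line 18]
  map_offsets(4, 0) -> 0  [called from gauge_drift, line 20]
  gauge_drift([4, 5, 10, 10]) -> 0  [called from main, line 26]
Log origin:
  1 — main, line 25
  2 — gauge_drift, line 17
  3 — sum_active, line 8
  4 — sum_active, line 13
  5 — main, line 27
A correct fix: line 2: replace `>` with `<=`.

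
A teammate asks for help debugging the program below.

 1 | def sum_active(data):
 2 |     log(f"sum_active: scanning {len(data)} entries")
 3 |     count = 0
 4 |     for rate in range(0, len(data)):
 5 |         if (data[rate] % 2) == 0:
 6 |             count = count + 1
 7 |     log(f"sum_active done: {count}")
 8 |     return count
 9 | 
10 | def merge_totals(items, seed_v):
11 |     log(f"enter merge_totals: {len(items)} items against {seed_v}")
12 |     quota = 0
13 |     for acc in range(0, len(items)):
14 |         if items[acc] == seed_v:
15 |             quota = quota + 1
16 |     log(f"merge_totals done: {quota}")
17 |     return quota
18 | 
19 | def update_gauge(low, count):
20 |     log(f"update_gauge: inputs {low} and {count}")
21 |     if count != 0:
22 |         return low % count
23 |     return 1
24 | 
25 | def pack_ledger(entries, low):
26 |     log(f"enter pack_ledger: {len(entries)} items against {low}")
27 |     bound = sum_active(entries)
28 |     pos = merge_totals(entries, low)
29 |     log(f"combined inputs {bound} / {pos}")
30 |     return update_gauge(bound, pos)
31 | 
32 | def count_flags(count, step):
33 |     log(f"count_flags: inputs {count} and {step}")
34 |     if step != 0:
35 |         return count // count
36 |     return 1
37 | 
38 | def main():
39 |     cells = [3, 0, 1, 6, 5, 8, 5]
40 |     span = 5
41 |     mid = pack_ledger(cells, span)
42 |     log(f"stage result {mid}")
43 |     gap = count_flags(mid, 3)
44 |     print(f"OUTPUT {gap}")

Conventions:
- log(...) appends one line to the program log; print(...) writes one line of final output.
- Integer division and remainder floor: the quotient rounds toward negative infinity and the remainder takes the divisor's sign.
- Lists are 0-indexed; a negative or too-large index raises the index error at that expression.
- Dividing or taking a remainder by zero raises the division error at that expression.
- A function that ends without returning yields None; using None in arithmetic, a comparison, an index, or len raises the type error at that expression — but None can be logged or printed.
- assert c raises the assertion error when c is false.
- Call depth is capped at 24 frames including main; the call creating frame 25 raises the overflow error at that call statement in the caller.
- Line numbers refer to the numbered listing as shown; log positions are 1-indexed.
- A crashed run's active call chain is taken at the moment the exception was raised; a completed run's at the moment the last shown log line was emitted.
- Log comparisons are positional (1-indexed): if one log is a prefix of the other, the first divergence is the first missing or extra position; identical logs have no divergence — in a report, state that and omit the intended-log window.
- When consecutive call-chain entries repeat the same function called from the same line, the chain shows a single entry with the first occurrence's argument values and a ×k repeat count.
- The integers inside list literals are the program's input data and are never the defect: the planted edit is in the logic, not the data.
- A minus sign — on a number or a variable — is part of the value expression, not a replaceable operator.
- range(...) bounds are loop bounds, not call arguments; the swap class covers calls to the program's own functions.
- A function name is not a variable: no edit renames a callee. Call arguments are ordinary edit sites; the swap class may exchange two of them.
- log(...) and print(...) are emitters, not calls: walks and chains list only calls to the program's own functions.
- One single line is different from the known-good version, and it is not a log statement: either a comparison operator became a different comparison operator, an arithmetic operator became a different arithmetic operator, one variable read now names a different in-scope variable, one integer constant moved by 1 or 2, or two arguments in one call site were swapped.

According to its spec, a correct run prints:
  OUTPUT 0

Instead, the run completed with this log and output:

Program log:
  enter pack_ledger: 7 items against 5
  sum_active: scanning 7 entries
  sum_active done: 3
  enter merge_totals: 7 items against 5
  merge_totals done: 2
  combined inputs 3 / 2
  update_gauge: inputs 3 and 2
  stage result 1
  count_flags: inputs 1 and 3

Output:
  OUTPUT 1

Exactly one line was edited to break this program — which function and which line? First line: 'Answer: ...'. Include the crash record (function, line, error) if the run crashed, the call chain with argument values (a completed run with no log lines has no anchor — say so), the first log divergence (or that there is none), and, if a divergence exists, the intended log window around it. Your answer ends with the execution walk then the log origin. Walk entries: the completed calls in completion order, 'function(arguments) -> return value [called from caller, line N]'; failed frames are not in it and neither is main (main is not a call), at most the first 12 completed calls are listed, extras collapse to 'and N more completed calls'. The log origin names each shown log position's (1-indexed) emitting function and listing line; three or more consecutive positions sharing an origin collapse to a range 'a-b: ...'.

Answer: the defect is in count_flags at line 35.
Key observation: The logs agree in full; only the final output differs.
Call chain: main -> count_flags(1, 3) (called at line 43).
First divergence: none; the two logs match at every position.
Execution walk:
  sum_active([3, 0, 1, 6, 5, 8, 5]) -> 3  [called from pack_ledger, line 27]
  merge_totals([3, 0, 1, 6, 5, 8, 5], 5) -> 2  [called from pack_ledger, line 28]
  update_gauge(3, 2) -> 1  [called from pack_ledger, line 30]
  pack_ledger([3, 0, 1, 6, 5, 8, 5], 5) -> 1  [called from main, line 41]
  count_flags(1, 3) -> 1  [called from main, line 43]
Log origin:
  1 — pack_ledger, line 26
  2 — sum_active, line 2
  3 — sum_active, line 7
  4 — merge_totals, line 11
  5 — merge_totals, line 16
  6 — pack_ledger, line 29
  7 — update_gauge, line 20
  8 — main, line 42
  9 — count_flags, line 33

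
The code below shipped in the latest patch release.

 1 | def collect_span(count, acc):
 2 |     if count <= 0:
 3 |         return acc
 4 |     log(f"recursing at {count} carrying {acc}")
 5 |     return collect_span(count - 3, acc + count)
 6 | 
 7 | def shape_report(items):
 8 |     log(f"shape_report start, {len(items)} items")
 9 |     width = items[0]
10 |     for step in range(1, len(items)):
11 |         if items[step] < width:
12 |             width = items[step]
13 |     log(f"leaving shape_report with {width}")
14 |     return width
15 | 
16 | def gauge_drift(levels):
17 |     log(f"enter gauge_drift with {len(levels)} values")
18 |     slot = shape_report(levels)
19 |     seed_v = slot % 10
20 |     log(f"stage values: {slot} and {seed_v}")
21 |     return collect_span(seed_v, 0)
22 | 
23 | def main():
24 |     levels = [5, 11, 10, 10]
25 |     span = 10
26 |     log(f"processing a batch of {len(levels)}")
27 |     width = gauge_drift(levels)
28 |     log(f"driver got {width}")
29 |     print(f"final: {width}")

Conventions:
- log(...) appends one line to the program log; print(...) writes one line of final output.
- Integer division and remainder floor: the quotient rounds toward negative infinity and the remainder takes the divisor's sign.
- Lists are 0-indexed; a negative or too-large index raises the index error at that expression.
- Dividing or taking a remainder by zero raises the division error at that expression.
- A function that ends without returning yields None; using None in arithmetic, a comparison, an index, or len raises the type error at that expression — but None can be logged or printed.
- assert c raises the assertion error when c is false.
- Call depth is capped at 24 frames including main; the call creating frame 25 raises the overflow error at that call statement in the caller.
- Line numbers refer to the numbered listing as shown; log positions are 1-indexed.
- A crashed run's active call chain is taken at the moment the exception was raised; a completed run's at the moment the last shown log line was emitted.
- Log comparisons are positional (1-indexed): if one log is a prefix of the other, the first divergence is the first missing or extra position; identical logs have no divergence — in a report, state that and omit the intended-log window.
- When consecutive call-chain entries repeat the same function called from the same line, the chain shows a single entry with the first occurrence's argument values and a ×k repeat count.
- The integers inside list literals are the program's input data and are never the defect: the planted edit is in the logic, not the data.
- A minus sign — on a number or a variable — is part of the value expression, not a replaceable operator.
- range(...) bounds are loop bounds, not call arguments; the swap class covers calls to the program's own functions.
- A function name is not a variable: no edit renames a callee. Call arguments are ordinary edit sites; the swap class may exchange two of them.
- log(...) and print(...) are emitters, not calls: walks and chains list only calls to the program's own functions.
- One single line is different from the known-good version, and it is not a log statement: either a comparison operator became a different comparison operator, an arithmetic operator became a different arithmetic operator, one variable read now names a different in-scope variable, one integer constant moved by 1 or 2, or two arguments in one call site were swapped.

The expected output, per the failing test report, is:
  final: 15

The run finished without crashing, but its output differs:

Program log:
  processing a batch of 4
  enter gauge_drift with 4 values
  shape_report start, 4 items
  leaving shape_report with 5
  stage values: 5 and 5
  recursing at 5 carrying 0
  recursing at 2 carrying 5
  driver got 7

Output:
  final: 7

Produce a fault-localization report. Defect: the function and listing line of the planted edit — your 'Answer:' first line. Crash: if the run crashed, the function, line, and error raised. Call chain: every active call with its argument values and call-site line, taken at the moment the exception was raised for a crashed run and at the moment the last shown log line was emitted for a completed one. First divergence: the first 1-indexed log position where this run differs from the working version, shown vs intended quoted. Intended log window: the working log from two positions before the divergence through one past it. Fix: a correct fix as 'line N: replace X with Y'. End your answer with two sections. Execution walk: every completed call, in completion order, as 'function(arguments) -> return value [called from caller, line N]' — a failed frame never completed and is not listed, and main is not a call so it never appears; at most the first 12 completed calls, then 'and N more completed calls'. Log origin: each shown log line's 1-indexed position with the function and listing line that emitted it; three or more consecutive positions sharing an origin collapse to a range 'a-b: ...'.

Answer: the defect is in collect_span at line 5.
Core observation: Log line 7 is where behavior first shows: 'recursing at 2 carrying 5' appears instead of 'recursing at 4 carrying 5'.
Call chain: main.
First divergence: at position 7 the run shows 'recursing at 2 carrying 5' where the working version logs 'recursing at 4 carrying 5'.
Intended log window:
  5: stage values: 5 and 5
  6: recursing at 5 carrying 0
  7: recursing at 4 carrying 5
  8: recursing at 3 carrying 9
Execution walk:
  shape_report([5, 11, 10, 10]) -> 5  [called from gauge_drift, line 18]
  collect_span(-1, 7) -> 7  [called from collect_span, line 5]
  collect_span(2, 5) -> 7  [called from collect_span, line 5]
  collect_span(5, 0) -> 7  [called from gauge_drift, line 21]
  gauge_drift([5, 11, 10, 10]) -> 7  [called from main, line 27]
Origin of each log line:
  1: from main, line 26
  2: from gauge_drift, line 17
  3: from shape_report, line 8
  4: from shape_report, line 13
  5: from gauge_drift, line 20
  6: from collect_span, line 4
  7: from collect_span, line 4
  8: from main, line 28
A correct fix: line 5: replace `3` with `1`.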